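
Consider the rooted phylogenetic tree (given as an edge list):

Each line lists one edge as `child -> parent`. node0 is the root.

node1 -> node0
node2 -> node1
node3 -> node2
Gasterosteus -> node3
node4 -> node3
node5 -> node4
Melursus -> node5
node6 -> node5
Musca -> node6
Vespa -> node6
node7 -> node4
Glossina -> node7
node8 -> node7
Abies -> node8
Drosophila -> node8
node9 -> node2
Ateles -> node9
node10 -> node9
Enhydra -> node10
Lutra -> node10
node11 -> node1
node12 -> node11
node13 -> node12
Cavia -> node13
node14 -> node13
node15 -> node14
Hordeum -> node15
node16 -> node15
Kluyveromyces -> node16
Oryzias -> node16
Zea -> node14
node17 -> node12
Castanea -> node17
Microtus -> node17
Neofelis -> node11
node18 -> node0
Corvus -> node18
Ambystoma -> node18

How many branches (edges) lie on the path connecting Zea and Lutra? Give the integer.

9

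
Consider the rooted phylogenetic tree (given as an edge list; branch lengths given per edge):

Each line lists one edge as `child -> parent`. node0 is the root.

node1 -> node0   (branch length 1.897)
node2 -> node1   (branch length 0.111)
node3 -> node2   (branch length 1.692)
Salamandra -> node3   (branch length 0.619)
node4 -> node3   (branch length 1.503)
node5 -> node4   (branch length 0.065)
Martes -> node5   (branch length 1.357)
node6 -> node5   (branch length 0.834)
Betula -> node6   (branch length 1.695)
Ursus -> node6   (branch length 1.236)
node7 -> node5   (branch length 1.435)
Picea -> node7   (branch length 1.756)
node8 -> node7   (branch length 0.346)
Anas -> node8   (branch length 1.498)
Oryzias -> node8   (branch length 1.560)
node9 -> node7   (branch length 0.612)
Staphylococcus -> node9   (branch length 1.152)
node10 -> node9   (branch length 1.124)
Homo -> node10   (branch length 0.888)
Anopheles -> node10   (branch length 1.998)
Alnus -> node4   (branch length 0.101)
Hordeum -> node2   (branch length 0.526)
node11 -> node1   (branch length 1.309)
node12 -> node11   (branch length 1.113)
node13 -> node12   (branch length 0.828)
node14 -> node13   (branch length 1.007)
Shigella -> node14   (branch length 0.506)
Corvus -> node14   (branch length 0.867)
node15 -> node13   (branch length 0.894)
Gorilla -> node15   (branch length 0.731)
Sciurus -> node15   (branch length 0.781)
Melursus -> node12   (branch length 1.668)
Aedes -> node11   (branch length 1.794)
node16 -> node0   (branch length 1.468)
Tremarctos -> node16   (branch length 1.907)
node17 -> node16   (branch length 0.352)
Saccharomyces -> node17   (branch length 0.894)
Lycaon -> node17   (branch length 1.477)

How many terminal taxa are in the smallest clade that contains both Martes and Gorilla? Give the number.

The MRCA of Martes and Gorilla is the node subtending (((Salamandra,((Martes,(Betula,Ursus),(Picea,(Anas,Oryzias),(Staphylococcus,(Homo,Anopheles)))),Alnus)),Hordeum),((((Shigella,Corvus),(Gorilla,Sciurus)),Melursus),Aedes)).
That clade contains 18 terminal taxa: Aedes, Alnus, Anas, Anopheles, Betula, Corvus, Gorilla, Homo, Hordeum, Martes, Melursus, Oryzias, Picea, Salamandra, Sciurus, Shigella, Staphylococcus, Ursus.

18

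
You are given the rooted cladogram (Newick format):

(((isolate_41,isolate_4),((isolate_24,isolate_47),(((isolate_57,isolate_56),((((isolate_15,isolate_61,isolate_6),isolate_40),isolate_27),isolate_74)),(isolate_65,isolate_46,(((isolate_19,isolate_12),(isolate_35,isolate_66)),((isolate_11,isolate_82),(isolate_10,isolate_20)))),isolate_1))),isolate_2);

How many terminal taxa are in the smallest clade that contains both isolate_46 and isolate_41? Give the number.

The MRCA of isolate_46 and isolate_41 is the node subtending ((isolate_41,isolate_4),((isolate_24,isolate_47),(((isolate_57,isolate_56),((((isolate_15,isolate_61,isolate_6),isolate_40),isolate_27),isolate_74)),(isolate_65,isolate_46,(((isolate_19,isolate_12),(isolate_35,isolate_66)),((isolate_11,isolate_82),(isolate_10,isolate_20)))),isolate_1))).
That clade contains 23 terminal taxa: isolate_1, isolate_10, isolate_11, isolate_12, isolate_15, isolate_19, isolate_20, isolate_24, isolate_27, isolate_35, isolate_4, isolate_40, isolate_41, isolate_46, isolate_47, isolate_56, isolate_57, isolate_6, isolate_61, isolate_65, isolate_66, isolate_74, isolate_82.

23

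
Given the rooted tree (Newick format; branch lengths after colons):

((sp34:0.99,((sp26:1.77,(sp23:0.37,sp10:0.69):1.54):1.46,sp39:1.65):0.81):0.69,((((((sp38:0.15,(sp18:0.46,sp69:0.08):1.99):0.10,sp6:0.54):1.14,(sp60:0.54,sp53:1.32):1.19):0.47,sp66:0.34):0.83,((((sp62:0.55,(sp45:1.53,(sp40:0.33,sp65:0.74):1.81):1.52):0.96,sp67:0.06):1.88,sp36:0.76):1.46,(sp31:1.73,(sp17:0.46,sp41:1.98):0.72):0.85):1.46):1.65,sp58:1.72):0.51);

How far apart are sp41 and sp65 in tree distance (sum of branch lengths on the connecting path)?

The path runs sp41 → … → MRCA → … → sp65; the MRCA is the node subtending ((((sp62,(sp45,(sp40,sp65))),sp67),sp36),(sp31,(sp17,sp41))).
Branch lengths along that path: 1.98 + 0.72 + 0.85 + 1.46 + 1.88 + 0.96 + 1.52 + 1.81 + 0.74 = 11.92.

11.92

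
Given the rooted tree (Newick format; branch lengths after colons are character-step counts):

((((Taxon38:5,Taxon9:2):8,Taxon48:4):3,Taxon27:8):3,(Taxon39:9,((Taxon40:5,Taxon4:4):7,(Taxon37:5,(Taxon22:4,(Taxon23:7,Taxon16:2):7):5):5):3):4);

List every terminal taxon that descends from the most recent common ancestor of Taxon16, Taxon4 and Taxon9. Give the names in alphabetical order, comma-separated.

Tracing Taxon16: it sits inside (Taxon23,Taxon16).
Tracing Taxon4: it sits inside (Taxon40,Taxon4).
Tracing Taxon9: it sits inside (Taxon38,Taxon9).
The smallest clade enclosing all 3 is the whole tree (their MRCA is the root), so the answer is all 11 tips in alphabetical order.

Taxon16, Taxon22, Taxon23, Taxon27, Taxon37, Taxon38, Taxon39, Taxon4, Taxon40, Taxon48, Taxon9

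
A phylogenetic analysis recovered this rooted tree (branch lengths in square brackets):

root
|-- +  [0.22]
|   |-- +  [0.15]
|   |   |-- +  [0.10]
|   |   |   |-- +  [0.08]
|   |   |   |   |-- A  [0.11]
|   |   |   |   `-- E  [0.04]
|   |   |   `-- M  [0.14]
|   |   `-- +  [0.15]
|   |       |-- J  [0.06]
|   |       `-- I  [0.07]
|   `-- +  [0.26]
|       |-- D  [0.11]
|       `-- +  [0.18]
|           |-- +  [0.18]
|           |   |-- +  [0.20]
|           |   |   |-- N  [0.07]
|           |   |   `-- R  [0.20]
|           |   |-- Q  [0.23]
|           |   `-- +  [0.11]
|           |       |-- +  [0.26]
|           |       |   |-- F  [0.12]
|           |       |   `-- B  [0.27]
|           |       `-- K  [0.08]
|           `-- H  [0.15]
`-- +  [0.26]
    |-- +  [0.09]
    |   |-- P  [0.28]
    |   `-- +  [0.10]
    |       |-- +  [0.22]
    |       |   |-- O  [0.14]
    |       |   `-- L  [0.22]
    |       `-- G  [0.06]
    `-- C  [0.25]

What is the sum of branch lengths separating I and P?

The path runs I → … → MRCA → … → P; the MRCA is the root of the tree.
Branch lengths along that path: 0.07 + 0.15 + 0.15 + 0.22 + 0.26 + 0.09 + 0.28 = 1.22.

1.22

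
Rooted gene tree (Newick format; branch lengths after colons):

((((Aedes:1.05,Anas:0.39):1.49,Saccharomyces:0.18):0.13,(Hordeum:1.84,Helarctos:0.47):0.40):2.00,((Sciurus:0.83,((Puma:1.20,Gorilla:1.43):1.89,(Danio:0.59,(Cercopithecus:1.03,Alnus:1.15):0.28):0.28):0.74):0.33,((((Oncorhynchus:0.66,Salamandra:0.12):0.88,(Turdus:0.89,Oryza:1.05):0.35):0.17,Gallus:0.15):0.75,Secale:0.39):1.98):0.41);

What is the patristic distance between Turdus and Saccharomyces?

The path runs Turdus → … → MRCA → … → Saccharomyces; the MRCA is the root of the tree.
Branch lengths along that path: 0.89 + 0.35 + 0.17 + 0.75 + 1.98 + 0.41 + 2.00 + 0.13 + 0.18 = 6.86.

6.86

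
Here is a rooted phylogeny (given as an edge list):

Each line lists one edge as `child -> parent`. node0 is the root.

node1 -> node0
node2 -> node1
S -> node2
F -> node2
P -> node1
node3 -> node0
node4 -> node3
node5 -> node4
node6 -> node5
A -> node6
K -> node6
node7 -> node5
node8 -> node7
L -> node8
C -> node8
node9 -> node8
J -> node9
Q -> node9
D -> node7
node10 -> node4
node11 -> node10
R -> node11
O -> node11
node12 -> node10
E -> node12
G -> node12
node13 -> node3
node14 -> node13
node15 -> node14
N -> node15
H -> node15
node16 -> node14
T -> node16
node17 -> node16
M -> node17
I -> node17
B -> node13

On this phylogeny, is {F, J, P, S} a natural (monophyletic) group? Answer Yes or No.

The MRCA of the listed taxa is the root, so the smallest clade containing them is the whole tree.
That clade also contains A, B, C, D, E, G, H, I, K, L, M, N, O, Q, R, T, which are not in the proposed group, so the group is not monophyletic.

No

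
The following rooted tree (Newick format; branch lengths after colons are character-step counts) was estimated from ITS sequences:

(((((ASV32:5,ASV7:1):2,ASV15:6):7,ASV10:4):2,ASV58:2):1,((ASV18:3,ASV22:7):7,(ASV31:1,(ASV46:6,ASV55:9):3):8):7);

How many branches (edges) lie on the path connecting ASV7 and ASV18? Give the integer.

8

The MRCA of ASV7 and ASV18 is the root of the tree.
From ASV7 up to that node: 5 branches. From ASV18 up to the same node: 3 branches. Total: 5 + 3 = 8.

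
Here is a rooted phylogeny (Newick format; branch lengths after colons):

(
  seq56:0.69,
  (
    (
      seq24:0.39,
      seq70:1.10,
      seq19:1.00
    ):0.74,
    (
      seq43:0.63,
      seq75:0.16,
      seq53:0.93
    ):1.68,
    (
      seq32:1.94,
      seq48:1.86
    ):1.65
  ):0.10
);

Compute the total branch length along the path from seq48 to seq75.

5.35

The path runs seq48 → … → MRCA → … → seq75; the MRCA is the node subtending ((seq24,seq70,seq19),(seq43,seq75,seq53),(seq32,seq48)).
Branch lengths along that path: 1.86 + 1.65 + 1.68 + 0.16 = 5.35.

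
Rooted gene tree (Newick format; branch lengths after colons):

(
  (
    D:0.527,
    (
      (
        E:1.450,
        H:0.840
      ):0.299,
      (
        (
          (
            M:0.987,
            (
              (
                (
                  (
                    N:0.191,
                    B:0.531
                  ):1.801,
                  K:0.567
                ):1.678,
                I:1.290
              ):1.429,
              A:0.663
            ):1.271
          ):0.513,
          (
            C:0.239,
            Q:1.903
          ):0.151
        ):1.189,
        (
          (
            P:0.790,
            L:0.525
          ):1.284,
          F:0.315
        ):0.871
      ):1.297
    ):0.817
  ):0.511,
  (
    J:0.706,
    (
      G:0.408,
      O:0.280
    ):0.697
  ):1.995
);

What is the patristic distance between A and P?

6.581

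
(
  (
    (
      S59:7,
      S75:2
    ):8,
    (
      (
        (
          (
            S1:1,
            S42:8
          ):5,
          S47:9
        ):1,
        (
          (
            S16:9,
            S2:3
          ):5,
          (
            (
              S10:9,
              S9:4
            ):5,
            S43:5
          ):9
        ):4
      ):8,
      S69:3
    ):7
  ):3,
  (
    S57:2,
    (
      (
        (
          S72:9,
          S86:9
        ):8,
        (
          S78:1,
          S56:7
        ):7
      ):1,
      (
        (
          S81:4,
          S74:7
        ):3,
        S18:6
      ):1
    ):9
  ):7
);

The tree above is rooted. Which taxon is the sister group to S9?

S9 attaches to the tree at the node subtending (S10,S9).
The other lineage descending from that same node — the sister group — is the single tip S10.

S10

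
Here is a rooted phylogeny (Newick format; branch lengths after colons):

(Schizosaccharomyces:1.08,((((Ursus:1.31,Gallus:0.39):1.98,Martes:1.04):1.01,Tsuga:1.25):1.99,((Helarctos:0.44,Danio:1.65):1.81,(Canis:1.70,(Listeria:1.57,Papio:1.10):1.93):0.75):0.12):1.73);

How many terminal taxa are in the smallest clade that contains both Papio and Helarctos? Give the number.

The MRCA of Papio and Helarctos is the node subtending ((Helarctos,Danio),(Canis,(Listeria,Papio))).
That clade contains 5 terminal taxa: Canis, Danio, Helarctos, Listeria, Papio.

5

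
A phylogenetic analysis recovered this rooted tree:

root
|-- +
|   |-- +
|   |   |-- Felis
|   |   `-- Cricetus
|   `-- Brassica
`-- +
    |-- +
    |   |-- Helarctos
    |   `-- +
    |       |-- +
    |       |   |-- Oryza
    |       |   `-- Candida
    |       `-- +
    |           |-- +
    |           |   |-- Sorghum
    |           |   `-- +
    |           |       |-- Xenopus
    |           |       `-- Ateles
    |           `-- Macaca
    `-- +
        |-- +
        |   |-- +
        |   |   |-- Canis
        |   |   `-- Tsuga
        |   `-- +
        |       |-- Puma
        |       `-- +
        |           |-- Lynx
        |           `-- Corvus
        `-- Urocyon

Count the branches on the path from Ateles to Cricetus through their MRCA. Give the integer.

10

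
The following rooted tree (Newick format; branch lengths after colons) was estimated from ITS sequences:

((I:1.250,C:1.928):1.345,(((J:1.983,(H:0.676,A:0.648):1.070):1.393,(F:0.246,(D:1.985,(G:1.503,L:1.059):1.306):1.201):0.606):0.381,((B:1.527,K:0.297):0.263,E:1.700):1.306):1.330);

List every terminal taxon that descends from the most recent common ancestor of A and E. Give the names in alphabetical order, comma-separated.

Tracing A: it sits inside (H,A).
Tracing E: it sits inside ((B,K),E).
The smallest clade enclosing both is (((J,(H,A)),(F,(D,(G,L)))),((B,K),E)); the answer is its 10 terminal taxa in alphabetical order.

A, B, D, E, F, G, H, J, K, L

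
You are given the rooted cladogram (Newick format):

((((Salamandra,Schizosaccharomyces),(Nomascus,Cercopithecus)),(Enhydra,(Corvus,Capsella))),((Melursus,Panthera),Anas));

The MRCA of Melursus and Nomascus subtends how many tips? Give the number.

10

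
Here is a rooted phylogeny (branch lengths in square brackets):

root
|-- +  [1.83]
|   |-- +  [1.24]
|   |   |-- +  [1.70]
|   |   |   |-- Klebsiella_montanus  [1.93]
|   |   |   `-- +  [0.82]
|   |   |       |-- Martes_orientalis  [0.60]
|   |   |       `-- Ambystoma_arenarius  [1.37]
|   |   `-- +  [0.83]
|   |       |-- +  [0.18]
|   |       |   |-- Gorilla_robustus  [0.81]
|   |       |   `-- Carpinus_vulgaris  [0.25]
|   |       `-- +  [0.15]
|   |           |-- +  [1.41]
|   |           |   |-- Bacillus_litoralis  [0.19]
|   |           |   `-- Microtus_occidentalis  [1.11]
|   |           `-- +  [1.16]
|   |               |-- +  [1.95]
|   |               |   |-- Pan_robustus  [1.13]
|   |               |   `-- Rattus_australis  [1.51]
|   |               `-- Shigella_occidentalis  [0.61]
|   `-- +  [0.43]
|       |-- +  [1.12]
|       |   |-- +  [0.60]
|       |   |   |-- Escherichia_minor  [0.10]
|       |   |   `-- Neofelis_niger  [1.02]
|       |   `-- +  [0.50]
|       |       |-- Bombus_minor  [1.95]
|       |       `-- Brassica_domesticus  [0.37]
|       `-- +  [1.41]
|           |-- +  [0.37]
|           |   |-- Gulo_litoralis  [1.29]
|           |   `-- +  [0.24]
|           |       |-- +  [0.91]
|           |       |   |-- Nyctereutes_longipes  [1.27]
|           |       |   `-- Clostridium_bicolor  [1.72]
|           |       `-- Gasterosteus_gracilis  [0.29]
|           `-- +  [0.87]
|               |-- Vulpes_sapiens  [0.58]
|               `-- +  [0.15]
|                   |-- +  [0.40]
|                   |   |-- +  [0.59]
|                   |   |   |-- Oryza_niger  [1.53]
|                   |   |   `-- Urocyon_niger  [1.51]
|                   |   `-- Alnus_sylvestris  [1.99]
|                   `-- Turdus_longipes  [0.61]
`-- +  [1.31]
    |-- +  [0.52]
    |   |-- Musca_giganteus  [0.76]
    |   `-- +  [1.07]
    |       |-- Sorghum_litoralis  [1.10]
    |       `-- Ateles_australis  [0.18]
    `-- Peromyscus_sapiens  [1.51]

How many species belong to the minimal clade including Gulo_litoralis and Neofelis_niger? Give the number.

The MRCA of Gulo_litoralis and Neofelis_niger is the node subtending (((Escherichia_minor,Neofelis_niger),(Bombus_minor,Brassica_domesticus)),((Gulo_litoralis,((Nyctereutes_longipes,Clostridium_bicolor),Gasterosteus_gracilis)),(Vulpes_sapiens,(((Oryza_niger,Urocyon_niger),Alnus_sylvestris),Turdus_longipes)))).
That clade contains 13 terminal taxa: Alnus_sylvestris, Bombus_minor, Brassica_domesticus, Clostridium_bicolor, Escherichia_minor, Gasterosteus_gracilis, Gulo_litoralis, Neofelis_niger, Nyctereutes_longipes, Oryza_niger, Turdus_longipes, Urocyon_niger, Vulpes_sapiens.

13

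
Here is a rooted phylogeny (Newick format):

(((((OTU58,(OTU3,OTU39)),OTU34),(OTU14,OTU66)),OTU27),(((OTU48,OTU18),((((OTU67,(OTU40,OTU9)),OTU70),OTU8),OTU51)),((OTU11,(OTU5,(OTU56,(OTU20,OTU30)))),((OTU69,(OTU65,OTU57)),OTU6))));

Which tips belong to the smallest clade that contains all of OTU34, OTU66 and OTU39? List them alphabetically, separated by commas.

OTU14, OTU3, OTU34, OTU39, OTU58, OTU66

Tracing OTU34: it sits inside ((OTU58,(OTU3,OTU39)),OTU34).
Tracing OTU66: it sits inside (OTU14,OTU66).
Tracing OTU39: it sits inside (OTU3,OTU39).
The smallest clade enclosing all 3 is (((OTU58,(OTU3,OTU39)),OTU34),(OTU14,OTU66)); the answer is its 6 terminal taxa in alphabetical order.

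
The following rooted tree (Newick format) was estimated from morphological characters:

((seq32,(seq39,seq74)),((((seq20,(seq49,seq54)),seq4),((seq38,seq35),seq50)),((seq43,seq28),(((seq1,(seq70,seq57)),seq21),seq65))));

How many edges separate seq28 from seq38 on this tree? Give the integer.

7

The MRCA of seq28 and seq38 is the node subtending ((((seq20,(seq49,seq54)),seq4),((seq38,seq35),seq50)),((seq43,seq28),(((seq1,(seq70,seq57)),seq21),seq65))).
From seq28 up to that node: 3 branches. From seq38 up to the same node: 4 branches. Total: 3 + 4 = 7.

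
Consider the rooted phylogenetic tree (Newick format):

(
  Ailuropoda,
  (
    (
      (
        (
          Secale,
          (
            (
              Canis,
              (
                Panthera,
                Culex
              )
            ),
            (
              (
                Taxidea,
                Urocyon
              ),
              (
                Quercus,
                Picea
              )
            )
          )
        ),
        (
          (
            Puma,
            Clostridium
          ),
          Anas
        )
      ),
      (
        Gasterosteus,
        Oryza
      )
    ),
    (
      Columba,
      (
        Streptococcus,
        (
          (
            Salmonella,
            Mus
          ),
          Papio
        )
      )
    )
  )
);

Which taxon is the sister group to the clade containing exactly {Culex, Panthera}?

The clade containing exactly {Culex, Panthera} attaches to the tree at the node subtending (Canis,(Panthera,Culex)).
The other lineage descending from that same node — the sister group — is the single tip Canis.

Canis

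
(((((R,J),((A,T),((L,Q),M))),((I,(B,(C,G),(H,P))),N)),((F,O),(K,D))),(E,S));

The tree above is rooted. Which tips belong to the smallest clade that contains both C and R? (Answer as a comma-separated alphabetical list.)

A, B, C, G, H, I, J, L, M, N, P, Q, R, T

Tracing C: it sits inside (C,G).
Tracing R: it sits inside (R,J).
The smallest clade enclosing both is (((R,J),((A,T),((L,Q),M))),((I,(B,(C,G),(H,P))),N)); the answer is its 14 terminal taxa in alphabetical order.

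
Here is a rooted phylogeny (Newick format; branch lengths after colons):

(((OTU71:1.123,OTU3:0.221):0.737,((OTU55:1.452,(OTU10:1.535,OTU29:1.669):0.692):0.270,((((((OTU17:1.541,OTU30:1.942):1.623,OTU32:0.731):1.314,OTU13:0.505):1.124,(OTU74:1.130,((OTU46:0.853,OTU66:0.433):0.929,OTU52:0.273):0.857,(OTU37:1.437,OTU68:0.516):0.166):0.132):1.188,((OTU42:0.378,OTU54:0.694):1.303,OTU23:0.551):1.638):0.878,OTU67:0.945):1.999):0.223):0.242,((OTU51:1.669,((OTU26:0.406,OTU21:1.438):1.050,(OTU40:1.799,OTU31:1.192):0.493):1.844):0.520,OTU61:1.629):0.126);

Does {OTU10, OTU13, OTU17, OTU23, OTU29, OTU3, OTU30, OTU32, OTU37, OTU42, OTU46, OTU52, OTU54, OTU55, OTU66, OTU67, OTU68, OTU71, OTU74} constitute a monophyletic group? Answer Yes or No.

The most recent common ancestor of these taxa subtends ((OTU71,OTU3),((OTU55,(OTU10,OTU29)),((((((OTU17,OTU30),OTU32),OTU13),(OTU74,((OTU46,OTU66),OTU52),(OTU37,OTU68))),((OTU42,OTU54),OTU23)),OTU67))).
That clade has exactly 19 tips — every listed taxon and nothing else — so the group is monophyletic.

Yes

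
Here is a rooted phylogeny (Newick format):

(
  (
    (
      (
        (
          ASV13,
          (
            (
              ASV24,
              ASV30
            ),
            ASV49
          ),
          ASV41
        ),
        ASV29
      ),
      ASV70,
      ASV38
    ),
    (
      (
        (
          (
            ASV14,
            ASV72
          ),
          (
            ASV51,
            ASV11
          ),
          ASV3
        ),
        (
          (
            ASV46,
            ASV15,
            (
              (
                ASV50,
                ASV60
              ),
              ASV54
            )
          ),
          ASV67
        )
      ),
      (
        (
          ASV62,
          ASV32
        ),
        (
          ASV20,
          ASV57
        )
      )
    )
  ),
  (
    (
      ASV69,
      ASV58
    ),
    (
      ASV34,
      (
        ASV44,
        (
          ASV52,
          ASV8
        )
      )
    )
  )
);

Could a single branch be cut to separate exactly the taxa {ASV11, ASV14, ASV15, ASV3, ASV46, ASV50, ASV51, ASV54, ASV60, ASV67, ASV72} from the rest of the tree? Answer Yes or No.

The most recent common ancestor of these taxa subtends (((ASV14,ASV72),(ASV51,ASV11),ASV3),((ASV46,ASV15,((ASV50,ASV60),ASV54)),ASV67)).
That clade has exactly 11 tips — every listed taxon and nothing else — so the group is monophyletic.

Yes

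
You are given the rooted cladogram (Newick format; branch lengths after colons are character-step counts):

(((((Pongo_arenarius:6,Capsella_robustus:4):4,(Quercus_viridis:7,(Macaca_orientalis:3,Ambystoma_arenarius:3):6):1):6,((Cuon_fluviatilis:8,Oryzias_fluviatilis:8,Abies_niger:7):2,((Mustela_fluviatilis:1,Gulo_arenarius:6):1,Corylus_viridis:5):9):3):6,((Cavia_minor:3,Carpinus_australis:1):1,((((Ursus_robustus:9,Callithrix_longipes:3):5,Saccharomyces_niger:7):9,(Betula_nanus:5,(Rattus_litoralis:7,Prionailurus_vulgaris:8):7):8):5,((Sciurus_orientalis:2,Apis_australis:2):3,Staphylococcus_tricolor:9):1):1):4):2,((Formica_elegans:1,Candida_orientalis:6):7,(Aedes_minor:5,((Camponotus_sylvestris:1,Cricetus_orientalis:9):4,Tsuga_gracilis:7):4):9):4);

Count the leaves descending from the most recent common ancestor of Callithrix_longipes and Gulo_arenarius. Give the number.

The MRCA of Callithrix_longipes and Gulo_arenarius is the node subtending ((((Pongo_arenarius,Capsella_robustus),(Quercus_viridis,(Macaca_orientalis,Ambystoma_arenarius))),((Cuon_fluviatilis,Oryzias_fluviatilis,Abies_niger),((Mustela_fluviatilis,Gulo_arenarius),Corylus_viridis))),((Cavia_minor,Carpinus_australis),((((Ursus_robustus,Callithrix_longipes),Saccharomyces_niger),(Betula_nanus,(Rattus_litoralis,Prionailurus_vulgaris))),((Sciurus_orientalis,Apis_australis),Staphylococcus_tricolor)))).
That clade contains 22 terminal taxa: Abies_niger, Ambystoma_arenarius, Apis_australis, Betula_nanus, Callithrix_longipes, Capsella_robustus, Carpinus_australis, Cavia_minor, Corylus_viridis, Cuon_fluviatilis, Gulo_arenarius, Macaca_orientalis, Mustela_fluviatilis, Oryzias_fluviatilis, Pongo_arenarius, Prionailurus_vulgaris, Quercus_viridis, Rattus_litoralis, Saccharomyces_niger, Sciurus_orientalis, Staphylococcus_tricolor, Ursus_robustus.

22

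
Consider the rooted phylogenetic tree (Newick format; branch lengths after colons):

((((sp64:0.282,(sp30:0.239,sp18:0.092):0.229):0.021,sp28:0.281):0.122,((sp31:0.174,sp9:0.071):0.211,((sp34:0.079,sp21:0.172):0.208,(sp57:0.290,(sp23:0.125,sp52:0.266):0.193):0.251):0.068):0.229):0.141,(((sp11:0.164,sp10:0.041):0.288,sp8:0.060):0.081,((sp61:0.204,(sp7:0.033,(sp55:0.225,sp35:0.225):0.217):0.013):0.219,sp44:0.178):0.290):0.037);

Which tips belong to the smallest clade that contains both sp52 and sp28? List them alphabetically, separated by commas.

Tracing sp52: it sits inside (sp23,sp52).
Tracing sp28: it sits inside ((sp64,(sp30,sp18)),sp28).
The smallest clade enclosing both is (((sp64,(sp30,sp18)),sp28),((sp31,sp9),((sp34,sp21),(sp57,(sp23,sp52))))); the answer is its 11 terminal taxa in alphabetical order.

sp18, sp21, sp23, sp28, sp30, sp31, sp34, sp52, sp57, sp64, sp9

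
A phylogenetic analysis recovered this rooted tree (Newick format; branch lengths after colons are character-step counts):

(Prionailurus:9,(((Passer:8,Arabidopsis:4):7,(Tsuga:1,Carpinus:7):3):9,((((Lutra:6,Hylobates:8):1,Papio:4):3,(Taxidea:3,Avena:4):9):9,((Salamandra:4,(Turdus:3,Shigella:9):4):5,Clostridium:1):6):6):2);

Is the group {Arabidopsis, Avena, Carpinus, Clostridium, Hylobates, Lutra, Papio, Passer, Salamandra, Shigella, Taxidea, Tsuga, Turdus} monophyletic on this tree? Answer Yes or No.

Yes

The most recent common ancestor of these taxa subtends (((Passer,Arabidopsis),(Tsuga,Carpinus)),((((Lutra,Hylobates),Papio),(Taxidea,Avena)),((Salamandra,(Turdus,Shigella)),Clostridium))).
That clade has exactly 13 tips — every listed taxon and nothing else — so the group is monophyletic.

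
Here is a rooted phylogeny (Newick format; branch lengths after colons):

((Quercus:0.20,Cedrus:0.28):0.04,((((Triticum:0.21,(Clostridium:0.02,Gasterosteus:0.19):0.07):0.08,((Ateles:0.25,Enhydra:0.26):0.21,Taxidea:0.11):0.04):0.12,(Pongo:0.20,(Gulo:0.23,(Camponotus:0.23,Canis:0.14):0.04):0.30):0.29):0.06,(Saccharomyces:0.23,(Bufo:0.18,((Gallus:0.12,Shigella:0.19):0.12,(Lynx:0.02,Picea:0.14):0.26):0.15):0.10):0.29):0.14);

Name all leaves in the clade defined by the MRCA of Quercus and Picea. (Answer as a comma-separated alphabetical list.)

Ateles, Bufo, Camponotus, Canis, Cedrus, Clostridium, Enhydra, Gallus, Gasterosteus, Gulo, Lynx, Picea, Pongo, Quercus, Saccharomyces, Shigella, Taxidea, Triticum

Tracing Quercus: it sits inside (Quercus,Cedrus).
Tracing Picea: it sits inside (Lynx,Picea).
The smallest clade enclosing both is the whole tree (their MRCA is the root), so the answer is all 18 tips in alphabetical order.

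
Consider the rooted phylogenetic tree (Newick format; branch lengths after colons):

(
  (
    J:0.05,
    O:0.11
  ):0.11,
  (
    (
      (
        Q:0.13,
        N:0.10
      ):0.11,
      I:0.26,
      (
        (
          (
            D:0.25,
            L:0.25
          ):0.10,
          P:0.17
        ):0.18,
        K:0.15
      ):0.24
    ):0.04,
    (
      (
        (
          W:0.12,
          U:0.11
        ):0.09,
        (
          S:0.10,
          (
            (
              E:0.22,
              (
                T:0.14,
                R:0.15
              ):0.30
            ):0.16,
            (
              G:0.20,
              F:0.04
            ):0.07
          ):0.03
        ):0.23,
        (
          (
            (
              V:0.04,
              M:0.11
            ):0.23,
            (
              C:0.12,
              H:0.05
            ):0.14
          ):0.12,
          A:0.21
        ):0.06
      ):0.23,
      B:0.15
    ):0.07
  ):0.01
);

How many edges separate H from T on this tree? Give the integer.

The MRCA of H and T is the node subtending ((W,U),(S,((E,(T,R)),(G,F))),(((V,M),(C,H)),A)).
From H up to that node: 4 branches. From T up to the same node: 5 branches. Total: 4 + 5 = 9.

9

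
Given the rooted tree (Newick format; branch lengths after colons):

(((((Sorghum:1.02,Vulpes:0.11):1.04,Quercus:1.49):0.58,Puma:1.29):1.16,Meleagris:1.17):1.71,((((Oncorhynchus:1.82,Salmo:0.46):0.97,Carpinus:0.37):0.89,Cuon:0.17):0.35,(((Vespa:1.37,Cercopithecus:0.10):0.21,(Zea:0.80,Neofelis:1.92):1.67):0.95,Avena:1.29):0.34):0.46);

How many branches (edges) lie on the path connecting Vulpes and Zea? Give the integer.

10

The MRCA of Vulpes and Zea is the root of the tree.
From Vulpes up to that node: 5 branches. From Zea up to the same node: 5 branches. Total: 5 + 5 = 10.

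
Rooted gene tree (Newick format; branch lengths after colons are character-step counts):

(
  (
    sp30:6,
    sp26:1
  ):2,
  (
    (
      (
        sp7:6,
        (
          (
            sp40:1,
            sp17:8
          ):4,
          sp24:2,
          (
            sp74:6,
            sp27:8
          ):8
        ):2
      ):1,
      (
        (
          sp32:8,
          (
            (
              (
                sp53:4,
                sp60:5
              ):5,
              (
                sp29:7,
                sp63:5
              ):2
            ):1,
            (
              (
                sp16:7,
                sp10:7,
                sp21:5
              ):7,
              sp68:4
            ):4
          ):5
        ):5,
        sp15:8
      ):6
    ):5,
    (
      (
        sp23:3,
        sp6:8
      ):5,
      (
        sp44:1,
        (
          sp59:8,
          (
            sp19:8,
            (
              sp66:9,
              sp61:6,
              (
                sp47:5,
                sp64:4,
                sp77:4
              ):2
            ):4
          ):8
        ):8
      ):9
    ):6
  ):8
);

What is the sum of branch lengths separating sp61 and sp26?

The path runs sp61 → … → MRCA → … → sp26; the MRCA is the root of the tree.
Branch lengths along that path: 6 + 4 + 8 + 8 + 9 + 6 + 8 + 2 + 1 = 52.

52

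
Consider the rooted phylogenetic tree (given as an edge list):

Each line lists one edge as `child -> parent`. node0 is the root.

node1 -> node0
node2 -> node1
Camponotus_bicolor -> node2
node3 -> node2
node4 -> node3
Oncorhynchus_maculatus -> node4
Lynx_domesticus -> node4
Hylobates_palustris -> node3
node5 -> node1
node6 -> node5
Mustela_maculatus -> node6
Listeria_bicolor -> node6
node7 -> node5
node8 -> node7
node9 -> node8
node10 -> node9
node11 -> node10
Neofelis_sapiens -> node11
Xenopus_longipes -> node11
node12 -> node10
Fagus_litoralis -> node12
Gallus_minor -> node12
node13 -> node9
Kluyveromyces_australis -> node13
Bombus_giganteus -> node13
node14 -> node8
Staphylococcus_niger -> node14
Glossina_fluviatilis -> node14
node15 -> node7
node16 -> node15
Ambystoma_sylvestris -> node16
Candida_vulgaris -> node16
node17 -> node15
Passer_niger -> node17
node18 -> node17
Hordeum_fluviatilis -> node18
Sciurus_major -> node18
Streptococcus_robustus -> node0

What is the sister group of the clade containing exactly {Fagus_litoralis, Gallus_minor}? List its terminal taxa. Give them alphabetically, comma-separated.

The clade containing exactly {Fagus_litoralis, Gallus_minor} attaches to the tree at the node subtending ((Neofelis_sapiens,Xenopus_longipes),(Fagus_litoralis,Gallus_minor)).
The other lineage descending from that same node — the sister group — is (Neofelis_sapiens,Xenopus_longipes); its 2 tips in alphabetical order are the answer.

Neofelis_sapiens, Xenopus_longipes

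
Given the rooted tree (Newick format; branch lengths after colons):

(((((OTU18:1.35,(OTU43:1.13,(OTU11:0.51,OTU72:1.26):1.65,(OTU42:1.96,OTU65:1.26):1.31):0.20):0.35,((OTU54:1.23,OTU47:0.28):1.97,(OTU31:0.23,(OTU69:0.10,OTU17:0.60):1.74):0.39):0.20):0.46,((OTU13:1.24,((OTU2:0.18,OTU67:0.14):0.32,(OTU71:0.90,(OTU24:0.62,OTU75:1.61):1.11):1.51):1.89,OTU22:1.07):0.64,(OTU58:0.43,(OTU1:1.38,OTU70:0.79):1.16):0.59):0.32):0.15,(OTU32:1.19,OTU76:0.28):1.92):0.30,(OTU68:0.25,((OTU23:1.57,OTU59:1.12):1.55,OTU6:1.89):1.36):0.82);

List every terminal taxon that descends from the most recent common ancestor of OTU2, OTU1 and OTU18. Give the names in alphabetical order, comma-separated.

OTU1, OTU11, OTU13, OTU17, OTU18, OTU2, OTU22, OTU24, OTU31, OTU42, OTU43, OTU47, OTU54, OTU58, OTU65, OTU67, OTU69, OTU70, OTU71, OTU72, OTU75

Tracing OTU2: it sits inside (OTU2,OTU67).
Tracing OTU1: it sits inside (OTU1,OTU70).
Tracing OTU18: it sits inside (OTU18,(OTU43,(OTU11,OTU72),(OTU42,OTU65))).
The smallest clade enclosing all 3 is (((OTU18,(OTU43,(OTU11,OTU72),(OTU42,OTU65))),((OTU54,OTU47),(OTU31,(OTU69,OTU17)))),((OTU13,((OTU2,OTU67),(OTU71,(OTU24,OTU75))),OTU22),(OTU58,(OTU1,OTU70)))); the answer is its 21 terminal taxa in alphabetical order.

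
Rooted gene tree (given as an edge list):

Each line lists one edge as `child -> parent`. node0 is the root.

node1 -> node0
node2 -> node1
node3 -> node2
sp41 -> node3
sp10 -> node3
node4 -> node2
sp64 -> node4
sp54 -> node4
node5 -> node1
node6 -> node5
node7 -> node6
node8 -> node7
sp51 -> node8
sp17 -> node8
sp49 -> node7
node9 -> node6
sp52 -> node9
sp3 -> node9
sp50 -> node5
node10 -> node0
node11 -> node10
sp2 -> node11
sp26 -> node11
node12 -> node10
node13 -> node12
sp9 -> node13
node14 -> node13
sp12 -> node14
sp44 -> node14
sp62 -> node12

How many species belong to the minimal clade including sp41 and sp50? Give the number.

10

The MRCA of sp41 and sp50 is the node subtending (((sp41,sp10),(sp64,sp54)),((((sp51,sp17),sp49),(sp52,sp3)),sp50)).
That clade contains 10 terminal taxa: sp10, sp17, sp3, sp41, sp49, sp50, sp51, sp52, sp54, sp64.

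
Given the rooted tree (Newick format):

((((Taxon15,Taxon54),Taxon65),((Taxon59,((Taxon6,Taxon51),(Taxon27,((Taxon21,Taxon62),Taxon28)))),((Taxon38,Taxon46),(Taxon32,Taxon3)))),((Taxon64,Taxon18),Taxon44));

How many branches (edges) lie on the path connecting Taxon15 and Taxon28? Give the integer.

The MRCA of Taxon15 and Taxon28 is the node subtending (((Taxon15,Taxon54),Taxon65),((Taxon59,((Taxon6,Taxon51),(Taxon27,((Taxon21,Taxon62),Taxon28)))),((Taxon38,Taxon46),(Taxon32,Taxon3)))).
From Taxon15 up to that node: 3 branches. From Taxon28 up to the same node: 6 branches. Total: 3 + 6 = 9.

9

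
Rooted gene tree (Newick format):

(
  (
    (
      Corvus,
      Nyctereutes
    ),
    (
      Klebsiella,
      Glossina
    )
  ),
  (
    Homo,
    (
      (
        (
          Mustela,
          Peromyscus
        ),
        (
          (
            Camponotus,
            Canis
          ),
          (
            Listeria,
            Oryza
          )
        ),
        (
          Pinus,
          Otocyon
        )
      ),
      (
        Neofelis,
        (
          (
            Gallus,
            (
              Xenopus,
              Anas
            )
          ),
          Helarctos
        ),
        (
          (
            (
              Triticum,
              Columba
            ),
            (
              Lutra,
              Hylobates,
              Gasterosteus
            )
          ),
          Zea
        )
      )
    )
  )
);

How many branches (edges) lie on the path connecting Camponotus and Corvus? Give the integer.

9

The MRCA of Camponotus and Corvus is the root of the tree.
From Camponotus up to that node: 6 branches. From Corvus up to the same node: 3 branches. Total: 6 + 3 = 9.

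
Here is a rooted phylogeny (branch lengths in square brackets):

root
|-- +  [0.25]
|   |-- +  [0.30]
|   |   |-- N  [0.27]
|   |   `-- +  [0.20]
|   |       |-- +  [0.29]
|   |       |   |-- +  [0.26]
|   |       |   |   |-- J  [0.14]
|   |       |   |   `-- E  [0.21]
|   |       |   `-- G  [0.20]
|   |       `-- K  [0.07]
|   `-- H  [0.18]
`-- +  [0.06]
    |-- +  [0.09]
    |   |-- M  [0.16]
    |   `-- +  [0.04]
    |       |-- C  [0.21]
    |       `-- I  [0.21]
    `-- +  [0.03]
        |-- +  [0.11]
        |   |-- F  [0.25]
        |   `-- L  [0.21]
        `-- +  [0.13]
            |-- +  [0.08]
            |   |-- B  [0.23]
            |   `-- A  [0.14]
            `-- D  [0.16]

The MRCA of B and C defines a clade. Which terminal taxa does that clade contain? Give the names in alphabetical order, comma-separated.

A, B, C, D, F, I, L, M

Tracing B: it sits inside (B,A).
Tracing C: it sits inside (C,I).
The smallest clade enclosing both is ((M,(C,I)),((F,L),((B,A),D))); the answer is its 8 terminal taxa in alphabetical order.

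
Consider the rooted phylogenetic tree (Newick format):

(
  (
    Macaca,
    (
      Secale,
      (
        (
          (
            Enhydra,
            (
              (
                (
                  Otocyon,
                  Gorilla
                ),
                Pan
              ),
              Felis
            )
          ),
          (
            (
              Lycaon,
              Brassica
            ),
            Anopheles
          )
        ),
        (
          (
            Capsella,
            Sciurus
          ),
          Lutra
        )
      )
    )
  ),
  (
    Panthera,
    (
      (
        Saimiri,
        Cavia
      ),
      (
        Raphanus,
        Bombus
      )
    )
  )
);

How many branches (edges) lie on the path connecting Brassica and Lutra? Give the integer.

The MRCA of Brassica and Lutra is the node subtending (((Enhydra,(((Otocyon,Gorilla),Pan),Felis)),((Lycaon,Brassica),Anopheles)),((Capsella,Sciurus),Lutra)).
From Brassica up to that node: 4 branches. From Lutra up to the same node: 2 branches. Total: 4 + 2 = 6.

6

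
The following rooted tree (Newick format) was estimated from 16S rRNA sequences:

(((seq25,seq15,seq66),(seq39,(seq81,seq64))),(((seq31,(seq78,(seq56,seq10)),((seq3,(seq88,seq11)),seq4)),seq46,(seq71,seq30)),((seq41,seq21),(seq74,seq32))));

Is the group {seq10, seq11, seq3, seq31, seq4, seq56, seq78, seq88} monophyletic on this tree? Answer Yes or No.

The most recent common ancestor of these taxa subtends (seq31,(seq78,(seq56,seq10)),((seq3,(seq88,seq11)),seq4)).
That clade has exactly 8 tips — every listed taxon and nothing else — so the group is monophyletic.

Yes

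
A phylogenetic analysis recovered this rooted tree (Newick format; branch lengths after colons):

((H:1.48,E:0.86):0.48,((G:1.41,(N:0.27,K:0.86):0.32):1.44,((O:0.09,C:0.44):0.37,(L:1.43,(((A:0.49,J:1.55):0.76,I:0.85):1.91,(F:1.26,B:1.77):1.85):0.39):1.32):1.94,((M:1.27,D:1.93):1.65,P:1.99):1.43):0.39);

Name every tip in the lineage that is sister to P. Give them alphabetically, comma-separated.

D, M

P attaches to the tree at the node subtending ((M,D),P).
The other lineage descending from that same node — the sister group — is (M,D); its 2 tips in alphabetical order are the answer.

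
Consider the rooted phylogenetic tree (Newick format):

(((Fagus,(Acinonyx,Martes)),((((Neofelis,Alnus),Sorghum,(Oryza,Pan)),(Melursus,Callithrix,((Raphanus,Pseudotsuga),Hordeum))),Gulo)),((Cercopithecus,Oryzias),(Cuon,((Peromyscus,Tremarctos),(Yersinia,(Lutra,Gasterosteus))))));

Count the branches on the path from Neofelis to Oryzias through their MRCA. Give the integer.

9

The MRCA of Neofelis and Oryzias is the root of the tree.
From Neofelis up to that node: 6 branches. From Oryzias up to the same node: 3 branches. Total: 6 + 3 = 9.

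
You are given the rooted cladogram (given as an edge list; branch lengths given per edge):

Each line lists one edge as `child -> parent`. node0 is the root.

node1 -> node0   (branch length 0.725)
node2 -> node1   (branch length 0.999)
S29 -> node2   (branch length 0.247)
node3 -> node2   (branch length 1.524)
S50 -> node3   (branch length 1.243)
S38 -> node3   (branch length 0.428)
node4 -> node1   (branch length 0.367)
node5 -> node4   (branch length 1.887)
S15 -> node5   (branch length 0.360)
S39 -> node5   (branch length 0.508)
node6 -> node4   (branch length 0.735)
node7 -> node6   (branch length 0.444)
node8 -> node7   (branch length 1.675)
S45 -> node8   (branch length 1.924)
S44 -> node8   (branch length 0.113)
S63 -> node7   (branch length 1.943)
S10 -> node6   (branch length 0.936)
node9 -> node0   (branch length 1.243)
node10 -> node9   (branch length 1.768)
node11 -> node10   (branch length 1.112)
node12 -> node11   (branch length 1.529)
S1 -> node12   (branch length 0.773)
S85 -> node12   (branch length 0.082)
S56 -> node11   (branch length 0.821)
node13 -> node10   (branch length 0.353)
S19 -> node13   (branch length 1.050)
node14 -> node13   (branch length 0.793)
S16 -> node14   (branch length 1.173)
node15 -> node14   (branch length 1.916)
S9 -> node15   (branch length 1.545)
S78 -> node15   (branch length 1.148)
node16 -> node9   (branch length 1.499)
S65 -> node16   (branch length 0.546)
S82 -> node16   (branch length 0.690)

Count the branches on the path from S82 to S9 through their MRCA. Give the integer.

7

The MRCA of S82 and S9 is the node subtending ((((S1,S85),S56),(S19,(S16,(S9,S78)))),(S65,S82)).
From S82 up to that node: 2 branches. From S9 up to the same node: 5 branches. Total: 2 + 5 = 7.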